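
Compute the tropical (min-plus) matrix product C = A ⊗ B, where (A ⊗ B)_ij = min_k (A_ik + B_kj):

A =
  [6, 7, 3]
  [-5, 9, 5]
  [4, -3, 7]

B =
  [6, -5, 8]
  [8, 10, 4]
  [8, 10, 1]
A ⊗ B =
  [11, 1, 4]
  [1, -10, 3]
  [5, -1, 1]

Apply the min-plus product entry-by-entry:
  C[0][0] = min over k of (A[0][0] + B[0][0] = 6 + 6 = 12, A[0][1] + B[1][0] = 7 + 8 = 15, A[0][2] + B[2][0] = 3 + 8 = 11) = 11 (attained at k = 2)
  C[0][1] = min over k of (A[0][0] + B[0][1] = 6 + -5 = 1, A[0][1] + B[1][1] = 7 + 10 = 17, A[0][2] + B[2][1] = 3 + 10 = 13) = 1 (attained at k = 0)
  C[0][2] = min over k of (A[0][0] + B[0][2] = 6 + 8 = 14, A[0][1] + B[1][2] = 7 + 4 = 11, A[0][2] + B[2][2] = 3 + 1 = 4) = 4 (attained at k = 2)
  C[1][0] = min over k of (A[1][0] + B[0][0] = -5 + 6 = 1, A[1][1] + B[1][0] = 9 + 8 = 17, A[1][2] + B[2][0] = 5 + 8 = 13) = 1 (attained at k = 0)
  C[1][1] = min over k of (A[1][0] + B[0][1] = -5 + -5 = -10, A[1][1] + B[1][1] = 9 + 10 = 19, A[1][2] + B[2][1] = 5 + 10 = 15) = -10 (attained at k = 0)
  C[1][2] = min over k of (A[1][0] + B[0][2] = -5 + 8 = 3, A[1][1] + B[1][2] = 9 + 4 = 13, A[1][2] + B[2][2] = 5 + 1 = 6) = 3 (attained at k = 0)
  C[2][0] = min over k of (A[2][0] + B[0][0] = 4 + 6 = 10, A[2][1] + B[1][0] = -3 + 8 = 5, A[2][2] + B[2][0] = 7 + 8 = 15) = 5 (attained at k = 1)
  C[2][1] = min over k of (A[2][0] + B[0][1] = 4 + -5 = -1, A[2][1] + B[1][1] = -3 + 10 = 7, A[2][2] + B[2][1] = 7 + 10 = 17) = -1 (attained at k = 0)
  C[2][2] = min over k of (A[2][0] + B[0][2] = 4 + 8 = 12, A[2][1] + B[1][2] = -3 + 4 = 1, A[2][2] + B[2][2] = 7 + 1 = 8) = 1 (attained at k = 1)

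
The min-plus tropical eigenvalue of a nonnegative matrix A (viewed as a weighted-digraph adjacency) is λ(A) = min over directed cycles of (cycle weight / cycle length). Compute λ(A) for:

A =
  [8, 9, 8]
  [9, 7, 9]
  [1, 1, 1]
λ(A) = 1

Enumerate directed cycles and compute their means (weight / length). Sample:
  cycle 0 → 0: weight = 8, length = 1, mean = 8/1 ≈ 8.000
  cycle 1 → 1: weight = 7, length = 1, mean = 7/1 ≈ 7.000
  cycle 2 → 2: weight = 1, length = 1, mean = 1/1 ≈ 1.000
  cycle 0 → 1 → 0: weight = 18, length = 2, mean = 18/2 ≈ 9.000
  cycle 0 → 2 → 0: weight = 9, length = 2, mean = 9/2 ≈ 4.500
  cycle 1 → 0 → 1: weight = 18, length = 2, mean = 18/2 ≈ 9.000
Minimum mean = 1.000, attained e.g. along the cycle 2 → 2 with weight 1 and length 1. So λ(A) = 1/1 = 1.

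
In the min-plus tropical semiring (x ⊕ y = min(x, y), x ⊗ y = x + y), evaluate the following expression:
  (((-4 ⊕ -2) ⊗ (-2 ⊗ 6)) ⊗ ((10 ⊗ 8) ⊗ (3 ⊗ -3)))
(((-4 ⊕ -2) ⊗ (-2 ⊗ 6)) ⊗ ((10 ⊗ 8) ⊗ (3 ⊗ -3))) = 18

Expand innermost to outermost. Recall ⊕ takes the minimum of its arguments and ⊗ takes their sum. Working out the expression (((-4 ⊕ -2) ⊗ (-2 ⊗ 6)) ⊗ ((10 ⊗ 8) ⊗ (3 ⊗ -3))) gives 18.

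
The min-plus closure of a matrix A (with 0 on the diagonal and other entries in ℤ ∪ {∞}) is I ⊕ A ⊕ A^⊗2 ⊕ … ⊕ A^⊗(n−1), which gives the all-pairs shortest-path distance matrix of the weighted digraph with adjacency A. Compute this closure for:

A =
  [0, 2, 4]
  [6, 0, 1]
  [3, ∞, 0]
Closure =
  [0, 2, 3]
  [4, 0, 1]
  [3, 5, 0]

This is the Floyd-Warshall all-pairs shortest-path computation. For each intermediate vertex k = 0, 1, …, 2, update dist[i][j] ← min(dist[i][j], dist[i][k] + dist[k][j]). The final matrix gives, for each (i, j), the minimum total weight of any directed path from i to j (possibly empty when i = j).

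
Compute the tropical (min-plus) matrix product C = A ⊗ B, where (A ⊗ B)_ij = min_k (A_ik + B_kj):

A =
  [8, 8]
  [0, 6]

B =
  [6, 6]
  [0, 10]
A ⊗ B =
  [8, 14]
  [6, 6]

Apply the min-plus product entry-by-entry:
  C[0][0] = min over k of (A[0][0] + B[0][0] = 8 + 6 = 14, A[0][1] + B[1][0] = 8 + 0 = 8) = 8 (attained at k = 1)
  C[0][1] = min over k of (A[0][0] + B[0][1] = 8 + 6 = 14, A[0][1] + B[1][1] = 8 + 10 = 18) = 14 (attained at k = 0)
  C[1][0] = min over k of (A[1][0] + B[0][0] = 0 + 6 = 6, A[1][1] + B[1][0] = 6 + 0 = 6) = 6 (attained at k = 0)
  C[1][1] = min over k of (A[1][0] + B[0][1] = 0 + 6 = 6, A[1][1] + B[1][1] = 6 + 10 = 16) = 6 (attained at k = 0)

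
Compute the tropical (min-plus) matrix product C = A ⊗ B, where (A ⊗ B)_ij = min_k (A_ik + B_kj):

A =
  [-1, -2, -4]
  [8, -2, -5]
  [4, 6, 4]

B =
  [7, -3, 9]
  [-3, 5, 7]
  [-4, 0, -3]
A ⊗ B =
  [-8, -4, -7]
  [-9, -5, -8]
  [0, 1, 1]

Apply the min-plus product entry-by-entry:
  C[0][0] = min over k of (A[0][0] + B[0][0] = -1 + 7 = 6, A[0][1] + B[1][0] = -2 + -3 = -5, A[0][2] + B[2][0] = -4 + -4 = -8) = -8 (attained at k = 2)
  C[0][1] = min over k of (A[0][0] + B[0][1] = -1 + -3 = -4, A[0][1] + B[1][1] = -2 + 5 = 3, A[0][2] + B[2][1] = -4 + 0 = -4) = -4 (attained at k = 0)
  C[0][2] = min over k of (A[0][0] + B[0][2] = -1 + 9 = 8, A[0][1] + B[1][2] = -2 + 7 = 5, A[0][2] + B[2][2] = -4 + -3 = -7) = -7 (attained at k = 2)
  C[1][0] = min over k of (A[1][0] + B[0][0] = 8 + 7 = 15, A[1][1] + B[1][0] = -2 + -3 = -5, A[1][2] + B[2][0] = -5 + -4 = -9) = -9 (attained at k = 2)
  C[1][1] = min over k of (A[1][0] + B[0][1] = 8 + -3 = 5, A[1][1] + B[1][1] = -2 + 5 = 3, A[1][2] + B[2][1] = -5 + 0 = -5) = -5 (attained at k = 2)
  C[1][2] = min over k of (A[1][0] + B[0][2] = 8 + 9 = 17, A[1][1] + B[1][2] = -2 + 7 = 5, A[1][2] + B[2][2] = -5 + -3 = -8) = -8 (attained at k = 2)
  C[2][0] = min over k of (A[2][0] + B[0][0] = 4 + 7 = 11, A[2][1] + B[1][0] = 6 + -3 = 3, A[2][2] + B[2][0] = 4 + -4 = 0) = 0 (attained at k = 2)
  C[2][1] = min over k of (A[2][0] + B[0][1] = 4 + -3 = 1, A[2][1] + B[1][1] = 6 + 5 = 11, A[2][2] + B[2][1] = 4 + 0 = 4) = 1 (attained at k = 0)
  C[2][2] = min over k of (A[2][0] + B[0][2] = 4 + 9 = 13, A[2][1] + B[1][2] = 6 + 7 = 13, A[2][2] + B[2][2] = 4 + -3 = 1) = 1 (attained at k = 2)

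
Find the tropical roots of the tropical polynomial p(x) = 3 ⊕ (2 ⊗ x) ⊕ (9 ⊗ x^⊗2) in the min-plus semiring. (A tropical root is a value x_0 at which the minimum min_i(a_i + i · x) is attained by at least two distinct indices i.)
Roots: {-7, 1}

Each tropical root is a break point of the lower envelope of the lines y = a_i + i · x (there are 3 lines, with slopes 0, 1, ..., 2). Only the lines that attain the minimum somewhere contribute to roots; other lines are dominated. Here the surviving (envelope) indices are i = 2, i = 1, i = 0.
Intersections between consecutive envelope lines give the roots: for adjacent envelope indices i < j the intersection is x = (a_i − a_j) / (j − i). Reading off the sorted break points: {-7, 1}.
Verification: at each break x_0, at least two indices attain the minimum of min_i(a_i + i · x_0).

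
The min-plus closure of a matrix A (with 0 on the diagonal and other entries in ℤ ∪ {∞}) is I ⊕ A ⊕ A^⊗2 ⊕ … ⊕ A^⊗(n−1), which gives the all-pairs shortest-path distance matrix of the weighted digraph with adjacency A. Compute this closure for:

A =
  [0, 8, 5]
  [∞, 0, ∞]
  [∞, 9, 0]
Closure =
  [0, 8, 5]
  [∞, 0, ∞]
  [∞, 9, 0]

This is the Floyd-Warshall all-pairs shortest-path computation. For each intermediate vertex k = 0, 1, …, 2, update dist[i][j] ← min(dist[i][j], dist[i][k] + dist[k][j]). The final matrix gives, for each (i, j), the minimum total weight of any directed path from i to j (possibly empty when i = j).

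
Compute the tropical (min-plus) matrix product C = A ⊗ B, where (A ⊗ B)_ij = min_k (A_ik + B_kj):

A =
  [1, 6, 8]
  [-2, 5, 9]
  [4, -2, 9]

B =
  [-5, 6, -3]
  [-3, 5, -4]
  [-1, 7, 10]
A ⊗ B =
  [-4, 7, -2]
  [-7, 4, -5]
  [-5, 3, -6]

Apply the min-plus product entry-by-entry:
  C[0][0] = min over k of (A[0][0] + B[0][0] = 1 + -5 = -4, A[0][1] + B[1][0] = 6 + -3 = 3, A[0][2] + B[2][0] = 8 + -1 = 7) = -4 (attained at k = 0)
  C[0][1] = min over k of (A[0][0] + B[0][1] = 1 + 6 = 7, A[0][1] + B[1][1] = 6 + 5 = 11, A[0][2] + B[2][1] = 8 + 7 = 15) = 7 (attained at k = 0)
  C[0][2] = min over k of (A[0][0] + B[0][2] = 1 + -3 = -2, A[0][1] + B[1][2] = 6 + -4 = 2, A[0][2] + B[2][2] = 8 + 10 = 18) = -2 (attained at k = 0)
  C[1][0] = min over k of (A[1][0] + B[0][0] = -2 + -5 = -7, A[1][1] + B[1][0] = 5 + -3 = 2, A[1][2] + B[2][0] = 9 + -1 = 8) = -7 (attained at k = 0)
  C[1][1] = min over k of (A[1][0] + B[0][1] = -2 + 6 = 4, A[1][1] + B[1][1] = 5 + 5 = 10, A[1][2] + B[2][1] = 9 + 7 = 16) = 4 (attained at k = 0)
  C[1][2] = min over k of (A[1][0] + B[0][2] = -2 + -3 = -5, A[1][1] + B[1][2] = 5 + -4 = 1, A[1][2] + B[2][2] = 9 + 10 = 19) = -5 (attained at k = 0)
  C[2][0] = min over k of (A[2][0] + B[0][0] = 4 + -5 = -1, A[2][1] + B[1][0] = -2 + -3 = -5, A[2][2] + B[2][0] = 9 + -1 = 8) = -5 (attained at k = 1)
  C[2][1] = min over k of (A[2][0] + B[0][1] = 4 + 6 = 10, A[2][1] + B[1][1] = -2 + 5 = 3, A[2][2] + B[2][1] = 9 + 7 = 16) = 3 (attained at k = 1)
  C[2][2] = min over k of (A[2][0] + B[0][2] = 4 + -3 = 1, A[2][1] + B[1][2] = -2 + -4 = -6, A[2][2] + B[2][2] = 9 + 10 = 19) = -6 (attained at k = 1)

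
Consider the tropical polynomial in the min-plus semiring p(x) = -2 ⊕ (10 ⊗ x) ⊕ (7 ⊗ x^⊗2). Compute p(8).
p(8) = -2

A tropical monomial a ⊗ x^⊗i evaluates to a + i · x. Evaluating each term at x = 8:
  Term 0 contributes -2 + 0 · 8 = -2
  Term 1 contributes 10 + 1 · 8 = 18
  Term 2 contributes 7 + 2 · 8 = 23
p(8) = ⊕ of these = min[-2, 18, 23] = -2.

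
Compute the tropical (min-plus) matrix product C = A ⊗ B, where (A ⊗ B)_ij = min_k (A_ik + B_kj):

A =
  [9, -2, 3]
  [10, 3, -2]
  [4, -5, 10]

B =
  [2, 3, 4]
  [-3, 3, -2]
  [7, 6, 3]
A ⊗ B =
  [-5, 1, -4]
  [0, 4, 1]
  [-8, -2, -7]

Apply the min-plus product entry-by-entry:
  C[0][0] = min over k of (A[0][0] + B[0][0] = 9 + 2 = 11, A[0][1] + B[1][0] = -2 + -3 = -5, A[0][2] + B[2][0] = 3 + 7 = 10) = -5 (attained at k = 1)
  C[0][1] = min over k of (A[0][0] + B[0][1] = 9 + 3 = 12, A[0][1] + B[1][1] = -2 + 3 = 1, A[0][2] + B[2][1] = 3 + 6 = 9) = 1 (attained at k = 1)
  C[0][2] = min over k of (A[0][0] + B[0][2] = 9 + 4 = 13, A[0][1] + B[1][2] = -2 + -2 = -4, A[0][2] + B[2][2] = 3 + 3 = 6) = -4 (attained at k = 1)
  C[1][0] = min over k of (A[1][0] + B[0][0] = 10 + 2 = 12, A[1][1] + B[1][0] = 3 + -3 = 0, A[1][2] + B[2][0] = -2 + 7 = 5) = 0 (attained at k = 1)
  C[1][1] = min over k of (A[1][0] + B[0][1] = 10 + 3 = 13, A[1][1] + B[1][1] = 3 + 3 = 6, A[1][2] + B[2][1] = -2 + 6 = 4) = 4 (attained at k = 2)
  C[1][2] = min over k of (A[1][0] + B[0][2] = 10 + 4 = 14, A[1][1] + B[1][2] = 3 + -2 = 1, A[1][2] + B[2][2] = -2 + 3 = 1) = 1 (attained at k = 1)
  C[2][0] = min over k of (A[2][0] + B[0][0] = 4 + 2 = 6, A[2][1] + B[1][0] = -5 + -3 = -8, A[2][2] + B[2][0] = 10 + 7 = 17) = -8 (attained at k = 1)
  C[2][1] = min over k of (A[2][0] + B[0][1] = 4 + 3 = 7, A[2][1] + B[1][1] = -5 + 3 = -2, A[2][2] + B[2][1] = 10 + 6 = 16) = -2 (attained at k = 1)
  C[2][2] = min over k of (A[2][0] + B[0][2] = 4 + 4 = 8, A[2][1] + B[1][2] = -5 + -2 = -7, A[2][2] + B[2][2] = 10 + 3 = 13) = -7 (attained at k = 1)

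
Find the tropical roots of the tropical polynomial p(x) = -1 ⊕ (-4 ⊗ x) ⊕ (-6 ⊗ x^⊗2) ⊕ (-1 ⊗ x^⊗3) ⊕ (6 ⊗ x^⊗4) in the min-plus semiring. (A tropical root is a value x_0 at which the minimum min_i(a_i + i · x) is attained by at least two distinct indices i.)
Roots: {-7, -5, 2, 3}

Each tropical root is a break point of the lower envelope of the lines y = a_i + i · x (there are 5 lines, with slopes 0, 1, ..., 4). Only the lines that attain the minimum somewhere contribute to roots; other lines are dominated. Here the surviving (envelope) indices are i = 4, i = 3, i = 2, i = 1, i = 0.
Intersections between consecutive envelope lines give the roots: for adjacent envelope indices i < j the intersection is x = (a_i − a_j) / (j − i). Reading off the sorted break points: {-7, -5, 2, 3}.
Verification: at each break x_0, at least two indices attain the minimum of min_i(a_i + i · x_0).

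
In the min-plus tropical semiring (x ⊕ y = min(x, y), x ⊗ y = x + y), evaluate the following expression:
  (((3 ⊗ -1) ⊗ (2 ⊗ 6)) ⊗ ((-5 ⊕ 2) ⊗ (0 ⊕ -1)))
(((3 ⊗ -1) ⊗ (2 ⊗ 6)) ⊗ ((-5 ⊕ 2) ⊗ (0 ⊕ -1))) = 4

Expand innermost to outermost. Recall ⊕ takes the minimum of its arguments and ⊗ takes their sum. Working out the expression (((3 ⊗ -1) ⊗ (2 ⊗ 6)) ⊗ ((-5 ⊕ 2) ⊗ (0 ⊕ -1))) gives 4.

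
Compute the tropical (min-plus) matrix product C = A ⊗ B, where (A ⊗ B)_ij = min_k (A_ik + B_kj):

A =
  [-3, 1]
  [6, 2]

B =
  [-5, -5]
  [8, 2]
A ⊗ B =
  [-8, -8]
  [1, 1]

Apply the min-plus product entry-by-entry:
  C[0][0] = min over k of (A[0][0] + B[0][0] = -3 + -5 = -8, A[0][1] + B[1][0] = 1 + 8 = 9) = -8 (attained at k = 0)
  C[0][1] = min over k of (A[0][0] + B[0][1] = -3 + -5 = -8, A[0][1] + B[1][1] = 1 + 2 = 3) = -8 (attained at k = 0)
  C[1][0] = min over k of (A[1][0] + B[0][0] = 6 + -5 = 1, A[1][1] + B[1][0] = 2 + 8 = 10) = 1 (attained at k = 0)
  C[1][1] = min over k of (A[1][0] + B[0][1] = 6 + -5 = 1, A[1][1] + B[1][1] = 2 + 2 = 4) = 1 (attained at k = 0)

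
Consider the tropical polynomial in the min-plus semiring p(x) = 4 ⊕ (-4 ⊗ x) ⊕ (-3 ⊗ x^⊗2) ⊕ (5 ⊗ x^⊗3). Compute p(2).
p(2) = -2

A tropical monomial a ⊗ x^⊗i evaluates to a + i · x. Evaluating each term at x = 2:
  Term 0 contributes 4 + 0 · 2 = 4
  Term 1 contributes -4 + 1 · 2 = -2
  Term 2 contributes -3 + 2 · 2 = 1
  Term 3 contributes 5 + 3 · 2 = 11
p(2) = ⊕ of these = min[4, -2, 1, 11] = -2.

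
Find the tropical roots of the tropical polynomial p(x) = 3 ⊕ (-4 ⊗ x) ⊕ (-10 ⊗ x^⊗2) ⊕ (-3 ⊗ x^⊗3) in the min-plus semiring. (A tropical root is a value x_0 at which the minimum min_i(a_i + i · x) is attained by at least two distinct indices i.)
Roots: {-7, 6, 7}

Each tropical root is a break point of the lower envelope of the lines y = a_i + i · x (there are 4 lines, with slopes 0, 1, ..., 3). Only the lines that attain the minimum somewhere contribute to roots; other lines are dominated. Here the surviving (envelope) indices are i = 3, i = 2, i = 1, i = 0.
Intersections between consecutive envelope lines give the roots: for adjacent envelope indices i < j the intersection is x = (a_i − a_j) / (j − i). Reading off the sorted break points: {-7, 6, 7}.
Verification: at each break x_0, at least two indices attain the minimum of min_i(a_i + i · x_0).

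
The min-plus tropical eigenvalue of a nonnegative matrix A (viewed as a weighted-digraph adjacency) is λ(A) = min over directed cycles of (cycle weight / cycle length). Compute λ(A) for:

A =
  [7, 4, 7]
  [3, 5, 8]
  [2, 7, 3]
λ(A) = 3

Enumerate directed cycles and compute their means (weight / length). Sample:
  cycle 0 → 0: weight = 7, length = 1, mean = 7/1 ≈ 7.000
  cycle 1 → 1: weight = 5, length = 1, mean = 5/1 ≈ 5.000
  cycle 2 → 2: weight = 3, length = 1, mean = 3/1 ≈ 3.000
  cycle 0 → 1 → 0: weight = 7, length = 2, mean = 7/2 ≈ 3.500
  cycle 0 → 2 → 0: weight = 9, length = 2, mean = 9/2 ≈ 4.500
  cycle 1 → 0 → 1: weight = 7, length = 2, mean = 7/2 ≈ 3.500
Minimum mean = 3.000, attained e.g. along the cycle 2 → 2 with weight 3 and length 1. So λ(A) = 3/1 = 3.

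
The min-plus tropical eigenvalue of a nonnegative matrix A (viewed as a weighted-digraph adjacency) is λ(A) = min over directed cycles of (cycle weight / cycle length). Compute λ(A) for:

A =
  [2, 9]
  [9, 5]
λ(A) = 2

Enumerate directed cycles and compute their means (weight / length). Sample:
  cycle 0 → 0: weight = 2, length = 1, mean = 2/1 ≈ 2.000
  cycle 1 → 1: weight = 5, length = 1, mean = 5/1 ≈ 5.000
  cycle 0 → 1 → 0: weight = 18, length = 2, mean = 18/2 ≈ 9.000
  cycle 1 → 0 → 1: weight = 18, length = 2, mean = 18/2 ≈ 9.000
Minimum mean = 2.000, attained e.g. along the cycle 0 → 0 with weight 2 and length 1. So λ(A) = 2/1 = 2.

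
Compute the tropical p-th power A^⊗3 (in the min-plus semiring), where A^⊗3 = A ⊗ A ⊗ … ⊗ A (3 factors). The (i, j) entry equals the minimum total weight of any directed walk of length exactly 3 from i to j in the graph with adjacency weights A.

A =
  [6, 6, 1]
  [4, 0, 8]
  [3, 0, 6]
A^⊗3 =
  [5, 1, 5]
  [4, 0, 5]
  [4, 0, 5]

Each entry (A^⊗3)_ij equals the minimum over all length-3 walks i = v_0 → v_1 → … → v_3 = j of Σ_t A[v_t][v_{t+1}]. For example, for (i, j) = (0, 2) we minimise over 9 possible intermediate vertex sequences; the minimum is 5, attained along the walk 0 → 2 → 0 → 2.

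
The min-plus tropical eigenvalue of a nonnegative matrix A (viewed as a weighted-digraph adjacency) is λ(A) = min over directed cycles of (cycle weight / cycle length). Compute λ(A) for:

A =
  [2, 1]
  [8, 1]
λ(A) = 1

Enumerate directed cycles and compute their means (weight / length). Sample:
  cycle 0 → 0: weight = 2, length = 1, mean = 2/1 ≈ 2.000
  cycle 1 → 1: weight = 1, length = 1, mean = 1/1 ≈ 1.000
  cycle 0 → 1 → 0: weight = 9, length = 2, mean = 9/2 ≈ 4.500
  cycle 1 → 0 → 1: weight = 9, length = 2, mean = 9/2 ≈ 4.500
Minimum mean = 1.000, attained e.g. along the cycle 1 → 1 with weight 1 and length 1. So λ(A) = 1/1 = 1.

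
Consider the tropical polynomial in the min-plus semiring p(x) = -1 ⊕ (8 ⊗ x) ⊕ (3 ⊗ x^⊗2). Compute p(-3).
p(-3) = -3

A tropical monomial a ⊗ x^⊗i evaluates to a + i · x. Evaluating each term at x = -3:
  Term 0 contributes -1 + 0 · -3 = -1
  Term 1 contributes 8 + 1 · -3 = 5
  Term 2 contributes 3 + 2 · -3 = -3
p(-3) = ⊕ of these = min[-1, 5, -3] = -3.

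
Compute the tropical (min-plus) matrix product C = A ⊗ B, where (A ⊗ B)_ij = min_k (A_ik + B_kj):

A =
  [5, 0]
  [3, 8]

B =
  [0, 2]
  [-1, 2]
A ⊗ B =
  [-1, 2]
  [3, 5]

Apply the min-plus product entry-by-entry:
  C[0][0] = min over k of (A[0][0] + B[0][0] = 5 + 0 = 5, A[0][1] + B[1][0] = 0 + -1 = -1) = -1 (attained at k = 1)
  C[0][1] = min over k of (A[0][0] + B[0][1] = 5 + 2 = 7, A[0][1] + B[1][1] = 0 + 2 = 2) = 2 (attained at k = 1)
  C[1][0] = min over k of (A[1][0] + B[0][0] = 3 + 0 = 3, A[1][1] + B[1][0] = 8 + -1 = 7) = 3 (attained at k = 0)
  C[1][1] = min over k of (A[1][0] + B[0][1] = 3 + 2 = 5, A[1][1] + B[1][1] = 8 + 2 = 10) = 5 (attained at k = 0)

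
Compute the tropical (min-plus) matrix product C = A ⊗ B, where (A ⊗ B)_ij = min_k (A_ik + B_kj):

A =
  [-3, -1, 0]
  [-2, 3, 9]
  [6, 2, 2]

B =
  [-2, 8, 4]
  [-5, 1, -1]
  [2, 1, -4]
A ⊗ B =
  [-6, 0, -4]
  [-4, 4, 2]
  [-3, 3, -2]

Apply the min-plus product entry-by-entry:
  C[0][0] = min over k of (A[0][0] + B[0][0] = -3 + -2 = -5, A[0][1] + B[1][0] = -1 + -5 = -6, A[0][2] + B[2][0] = 0 + 2 = 2) = -6 (attained at k = 1)
  C[0][1] = min over k of (A[0][0] + B[0][1] = -3 + 8 = 5, A[0][1] + B[1][1] = -1 + 1 = 0, A[0][2] + B[2][1] = 0 + 1 = 1) = 0 (attained at k = 1)
  C[0][2] = min over k of (A[0][0] + B[0][2] = -3 + 4 = 1, A[0][1] + B[1][2] = -1 + -1 = -2, A[0][2] + B[2][2] = 0 + -4 = -4) = -4 (attained at k = 2)
  C[1][0] = min over k of (A[1][0] + B[0][0] = -2 + -2 = -4, A[1][1] + B[1][0] = 3 + -5 = -2, A[1][2] + B[2][0] = 9 + 2 = 11) = -4 (attained at k = 0)
  C[1][1] = min over k of (A[1][0] + B[0][1] = -2 + 8 = 6, A[1][1] + B[1][1] = 3 + 1 = 4, A[1][2] + B[2][1] = 9 + 1 = 10) = 4 (attained at k = 1)
  C[1][2] = min over k of (A[1][0] + B[0][2] = -2 + 4 = 2, A[1][1] + B[1][2] = 3 + -1 = 2, A[1][2] + B[2][2] = 9 + -4 = 5) = 2 (attained at k = 0)
  C[2][0] = min over k of (A[2][0] + B[0][0] = 6 + -2 = 4, A[2][1] + B[1][0] = 2 + -5 = -3, A[2][2] + B[2][0] = 2 + 2 = 4) = -3 (attained at k = 1)
  C[2][1] = min over k of (A[2][0] + B[0][1] = 6 + 8 = 14, A[2][1] + B[1][1] = 2 + 1 = 3, A[2][2] + B[2][1] = 2 + 1 = 3) = 3 (attained at k = 1)
  C[2][2] = min over k of (A[2][0] + B[0][2] = 6 + 4 = 10, A[2][1] + B[1][2] = 2 + -1 = 1, A[2][2] + B[2][2] = 2 + -4 = -2) = -2 (attained at k = 2)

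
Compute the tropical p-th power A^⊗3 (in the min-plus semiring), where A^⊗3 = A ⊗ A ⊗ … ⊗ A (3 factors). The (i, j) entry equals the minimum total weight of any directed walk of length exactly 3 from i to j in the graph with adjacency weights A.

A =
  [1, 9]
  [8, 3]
A^⊗3 =
  [3, 11]
  [10, 9]

Each entry (A^⊗3)_ij equals the minimum over all length-3 walks i = v_0 → v_1 → … → v_3 = j of Σ_t A[v_t][v_{t+1}]. For example, for (i, j) = (0, 1) we minimise over 4 possible intermediate vertex sequences; the minimum is 11, attained along the walk 0 → 0 → 0 → 1.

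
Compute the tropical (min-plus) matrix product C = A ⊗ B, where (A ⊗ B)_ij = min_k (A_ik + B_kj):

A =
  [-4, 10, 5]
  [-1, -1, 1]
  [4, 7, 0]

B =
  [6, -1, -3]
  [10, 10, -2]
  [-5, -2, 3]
A ⊗ B =
  [0, -5, -7]
  [-4, -2, -4]
  [-5, -2, 1]

Apply the min-plus product entry-by-entry:
  C[0][0] = min over k of (A[0][0] + B[0][0] = -4 + 6 = 2, A[0][1] + B[1][0] = 10 + 10 = 20, A[0][2] + B[2][0] = 5 + -5 = 0) = 0 (attained at k = 2)
  C[0][1] = min over k of (A[0][0] + B[0][1] = -4 + -1 = -5, A[0][1] + B[1][1] = 10 + 10 = 20, A[0][2] + B[2][1] = 5 + -2 = 3) = -5 (attained at k = 0)
  C[0][2] = min over k of (A[0][0] + B[0][2] = -4 + -3 = -7, A[0][1] + B[1][2] = 10 + -2 = 8, A[0][2] + B[2][2] = 5 + 3 = 8) = -7 (attained at k = 0)
  C[1][0] = min over k of (A[1][0] + B[0][0] = -1 + 6 = 5, A[1][1] + B[1][0] = -1 + 10 = 9, A[1][2] + B[2][0] = 1 + -5 = -4) = -4 (attained at k = 2)
  C[1][1] = min over k of (A[1][0] + B[0][1] = -1 + -1 = -2, A[1][1] + B[1][1] = -1 + 10 = 9, A[1][2] + B[2][1] = 1 + -2 = -1) = -2 (attained at k = 0)
  C[1][2] = min over k of (A[1][0] + B[0][2] = -1 + -3 = -4, A[1][1] + B[1][2] = -1 + -2 = -3, A[1][2] + B[2][2] = 1 + 3 = 4) = -4 (attained at k = 0)
  C[2][0] = min over k of (A[2][0] + B[0][0] = 4 + 6 = 10, A[2][1] + B[1][0] = 7 + 10 = 17, A[2][2] + B[2][0] = 0 + -5 = -5) = -5 (attained at k = 2)
  C[2][1] = min over k of (A[2][0] + B[0][1] = 4 + -1 = 3, A[2][1] + B[1][1] = 7 + 10 = 17, A[2][2] + B[2][1] = 0 + -2 = -2) = -2 (attained at k = 2)
  C[2][2] = min over k of (A[2][0] + B[0][2] = 4 + -3 = 1, A[2][1] + B[1][2] = 7 + -2 = 5, A[2][2] + B[2][2] = 0 + 3 = 3) = 1 (attained at k = 0)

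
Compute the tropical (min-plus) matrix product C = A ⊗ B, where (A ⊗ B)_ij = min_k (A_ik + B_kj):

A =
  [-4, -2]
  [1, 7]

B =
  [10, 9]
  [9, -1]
A ⊗ B =
  [6, -3]
  [11, 6]

Apply the min-plus product entry-by-entry:
  C[0][0] = min over k of (A[0][0] + B[0][0] = -4 + 10 = 6, A[0][1] + B[1][0] = -2 + 9 = 7) = 6 (attained at k = 0)
  C[0][1] = min over k of (A[0][0] + B[0][1] = -4 + 9 = 5, A[0][1] + B[1][1] = -2 + -1 = -3) = -3 (attained at k = 1)
  C[1][0] = min over k of (A[1][0] + B[0][0] = 1 + 10 = 11, A[1][1] + B[1][0] = 7 + 9 = 16) = 11 (attained at k = 0)
  C[1][1] = min over k of (A[1][0] + B[0][1] = 1 + 9 = 10, A[1][1] + B[1][1] = 7 + -1 = 6) = 6 (attained at k = 1)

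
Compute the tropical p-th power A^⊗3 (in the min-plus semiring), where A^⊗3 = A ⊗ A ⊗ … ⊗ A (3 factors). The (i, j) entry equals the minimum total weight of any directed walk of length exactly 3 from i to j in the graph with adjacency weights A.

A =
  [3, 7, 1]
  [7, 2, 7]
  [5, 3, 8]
A^⊗3 =
  [9, 6, 7]
  [11, 6, 10]
  [11, 7, 9]

Each entry (A^⊗3)_ij equals the minimum over all length-3 walks i = v_0 → v_1 → … → v_3 = j of Σ_t A[v_t][v_{t+1}]. For example, for (i, j) = (0, 2) we minimise over 9 possible intermediate vertex sequences; the minimum is 7, attained along the walk 0 → 0 → 0 → 2.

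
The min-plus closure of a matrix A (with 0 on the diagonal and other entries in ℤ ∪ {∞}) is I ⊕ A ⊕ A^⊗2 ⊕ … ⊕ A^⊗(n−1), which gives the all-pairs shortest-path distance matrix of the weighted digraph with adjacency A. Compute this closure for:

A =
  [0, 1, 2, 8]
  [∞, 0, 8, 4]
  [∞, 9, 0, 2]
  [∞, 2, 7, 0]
Closure =
  [0, 1, 2, 4]
  [∞, 0, 8, 4]
  [∞, 4, 0, 2]
  [∞, 2, 7, 0]

This is the Floyd-Warshall all-pairs shortest-path computation. For each intermediate vertex k = 0, 1, …, 3, update dist[i][j] ← min(dist[i][j], dist[i][k] + dist[k][j]). The final matrix gives, for each (i, j), the minimum total weight of any directed path from i to j (possibly empty when i = j).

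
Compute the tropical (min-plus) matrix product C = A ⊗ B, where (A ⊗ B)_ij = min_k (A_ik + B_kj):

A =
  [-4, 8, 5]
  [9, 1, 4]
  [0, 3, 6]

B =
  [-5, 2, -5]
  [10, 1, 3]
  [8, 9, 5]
A ⊗ B =
  [-9, -2, -9]
  [4, 2, 4]
  [-5, 2, -5]

Apply the min-plus product entry-by-entry:
  C[0][0] = min over k of (A[0][0] + B[0][0] = -4 + -5 = -9, A[0][1] + B[1][0] = 8 + 10 = 18, A[0][2] + B[2][0] = 5 + 8 = 13) = -9 (attained at k = 0)
  C[0][1] = min over k of (A[0][0] + B[0][1] = -4 + 2 = -2, A[0][1] + B[1][1] = 8 + 1 = 9, A[0][2] + B[2][1] = 5 + 9 = 14) = -2 (attained at k = 0)
  C[0][2] = min over k of (A[0][0] + B[0][2] = -4 + -5 = -9, A[0][1] + B[1][2] = 8 + 3 = 11, A[0][2] + B[2][2] = 5 + 5 = 10) = -9 (attained at k = 0)
  C[1][0] = min over k of (A[1][0] + B[0][0] = 9 + -5 = 4, A[1][1] + B[1][0] = 1 + 10 = 11, A[1][2] + B[2][0] = 4 + 8 = 12) = 4 (attained at k = 0)
  C[1][1] = min over k of (A[1][0] + B[0][1] = 9 + 2 = 11, A[1][1] + B[1][1] = 1 + 1 = 2, A[1][2] + B[2][1] = 4 + 9 = 13) = 2 (attained at k = 1)
  C[1][2] = min over k of (A[1][0] + B[0][2] = 9 + -5 = 4, A[1][1] + B[1][2] = 1 + 3 = 4, A[1][2] + B[2][2] = 4 + 5 = 9) = 4 (attained at k = 0)
  C[2][0] = min over k of (A[2][0] + B[0][0] = 0 + -5 = -5, A[2][1] + B[1][0] = 3 + 10 = 13, A[2][2] + B[2][0] = 6 + 8 = 14) = -5 (attained at k = 0)
  C[2][1] = min over k of (A[2][0] + B[0][1] = 0 + 2 = 2, A[2][1] + B[1][1] = 3 + 1 = 4, A[2][2] + B[2][1] = 6 + 9 = 15) = 2 (attained at k = 0)
  C[2][2] = min over k of (A[2][0] + B[0][2] = 0 + -5 = -5, A[2][1] + B[1][2] = 3 + 3 = 6, A[2][2] + B[2][2] = 6 + 5 = 11) = -5 (attained at k = 0)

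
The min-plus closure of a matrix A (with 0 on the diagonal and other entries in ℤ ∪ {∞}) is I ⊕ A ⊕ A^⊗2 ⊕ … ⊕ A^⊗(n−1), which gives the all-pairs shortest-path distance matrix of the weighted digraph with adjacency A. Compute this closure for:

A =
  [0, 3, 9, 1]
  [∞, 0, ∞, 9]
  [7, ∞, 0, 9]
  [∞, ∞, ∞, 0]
Closure =
  [0, 3, 9, 1]
  [∞, 0, ∞, 9]
  [7, 10, 0, 8]
  [∞, ∞, ∞, 0]

This is the Floyd-Warshall all-pairs shortest-path computation. For each intermediate vertex k = 0, 1, …, 3, update dist[i][j] ← min(dist[i][j], dist[i][k] + dist[k][j]). The final matrix gives, for each (i, j), the minimum total weight of any directed path from i to j (possibly empty when i = j).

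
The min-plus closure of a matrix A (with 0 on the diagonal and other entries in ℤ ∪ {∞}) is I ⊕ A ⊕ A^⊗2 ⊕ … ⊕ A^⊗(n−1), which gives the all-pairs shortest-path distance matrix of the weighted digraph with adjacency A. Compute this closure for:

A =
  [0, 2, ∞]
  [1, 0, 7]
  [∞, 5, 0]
Closure =
  [0, 2, 9]
  [1, 0, 7]
  [6, 5, 0]

This is the Floyd-Warshall all-pairs shortest-path computation. For each intermediate vertex k = 0, 1, …, 2, update dist[i][j] ← min(dist[i][j], dist[i][k] + dist[k][j]). The final matrix gives, for each (i, j), the minimum total weight of any directed path from i to j (possibly empty when i = j).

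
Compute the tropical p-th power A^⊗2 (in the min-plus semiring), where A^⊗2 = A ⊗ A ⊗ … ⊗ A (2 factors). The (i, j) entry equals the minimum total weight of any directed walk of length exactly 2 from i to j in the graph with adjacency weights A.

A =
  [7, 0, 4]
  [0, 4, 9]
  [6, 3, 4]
A^⊗2 =
  [0, 4, 8]
  [4, 0, 4]
  [3, 6, 8]

Each entry (A^⊗2)_ij equals the minimum over all length-2 walks i = v_0 → v_1 → … → v_2 = j of Σ_t A[v_t][v_{t+1}]. For example, for (i, j) = (0, 2) we minimise over 3 possible intermediate vertex sequences; the minimum is 8, attained along the walk 0 → 2 → 2.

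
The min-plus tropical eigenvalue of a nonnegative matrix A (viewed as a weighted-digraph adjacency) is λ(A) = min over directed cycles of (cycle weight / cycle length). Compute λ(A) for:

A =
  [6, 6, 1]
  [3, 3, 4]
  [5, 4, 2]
λ(A) = 2

Enumerate directed cycles and compute their means (weight / length). Sample:
  cycle 0 → 0: weight = 6, length = 1, mean = 6/1 ≈ 6.000
  cycle 1 → 1: weight = 3, length = 1, mean = 3/1 ≈ 3.000
  cycle 2 → 2: weight = 2, length = 1, mean = 2/1 ≈ 2.000
  cycle 0 → 1 → 0: weight = 9, length = 2, mean = 9/2 ≈ 4.500
  cycle 0 → 2 → 0: weight = 6, length = 2, mean = 6/2 ≈ 3.000
  cycle 1 → 0 → 1: weight = 9, length = 2, mean = 9/2 ≈ 4.500
Minimum mean = 2.000, attained e.g. along the cycle 2 → 2 with weight 2 and length 1. So λ(A) = 2/1 = 2.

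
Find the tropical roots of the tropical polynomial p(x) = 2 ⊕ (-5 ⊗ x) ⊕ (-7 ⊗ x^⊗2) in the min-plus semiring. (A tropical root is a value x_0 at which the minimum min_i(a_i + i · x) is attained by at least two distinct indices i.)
Roots: {2, 7}

Each tropical root is a break point of the lower envelope of the lines y = a_i + i · x (there are 3 lines, with slopes 0, 1, ..., 2). Only the lines that attain the minimum somewhere contribute to roots; other lines are dominated. Here the surviving (envelope) indices are i = 2, i = 1, i = 0.
Intersections between consecutive envelope lines give the roots: for adjacent envelope indices i < j the intersection is x = (a_i − a_j) / (j − i). Reading off the sorted break points: {2, 7}.
Verification: at each break x_0, at least two indices attain the minimum of min_i(a_i + i · x_0).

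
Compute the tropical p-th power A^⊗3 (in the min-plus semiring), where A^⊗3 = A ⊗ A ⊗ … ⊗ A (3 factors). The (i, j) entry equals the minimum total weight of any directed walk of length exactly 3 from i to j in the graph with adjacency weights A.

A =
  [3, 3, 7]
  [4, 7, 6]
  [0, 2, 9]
A^⊗3 =
  [9, 9, 12]
  [9, 9, 13]
  [6, 6, 9]

Each entry (A^⊗3)_ij equals the minimum over all length-3 walks i = v_0 → v_1 → … → v_3 = j of Σ_t A[v_t][v_{t+1}]. For example, for (i, j) = (0, 2) we minimise over 9 possible intermediate vertex sequences; the minimum is 12, attained along the walk 0 → 0 → 1 → 2.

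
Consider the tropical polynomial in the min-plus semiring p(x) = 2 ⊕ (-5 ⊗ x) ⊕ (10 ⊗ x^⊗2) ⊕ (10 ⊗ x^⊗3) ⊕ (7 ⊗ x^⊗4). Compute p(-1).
p(-1) = -6

A tropical monomial a ⊗ x^⊗i evaluates to a + i · x. Evaluating each term at x = -1:
  Term 0 contributes 2 + 0 · -1 = 2
  Term 1 contributes -5 + 1 · -1 = -6
  Term 2 contributes 10 + 2 · -1 = 8
  Term 3 contributes 10 + 3 · -1 = 7
  Term 4 contributes 7 + 4 · -1 = 3
p(-1) = ⊕ of these = min[2, -6, 8, 7, 3] = -6.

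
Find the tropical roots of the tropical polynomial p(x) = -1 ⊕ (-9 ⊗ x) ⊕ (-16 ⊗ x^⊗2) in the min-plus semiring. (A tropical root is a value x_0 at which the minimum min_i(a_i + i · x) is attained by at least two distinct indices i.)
Roots: {7, 8}

Each tropical root is a break point of the lower envelope of the lines y = a_i + i · x (there are 3 lines, with slopes 0, 1, ..., 2). Only the lines that attain the minimum somewhere contribute to roots; other lines are dominated. Here the surviving (envelope) indices are i = 2, i = 1, i = 0.
Intersections between consecutive envelope lines give the roots: for adjacent envelope indices i < j the intersection is x = (a_i − a_j) / (j − i). Reading off the sorted break points: {7, 8}.
Verification: at each break x_0, at least two indices attain the minimum of min_i(a_i + i · x_0).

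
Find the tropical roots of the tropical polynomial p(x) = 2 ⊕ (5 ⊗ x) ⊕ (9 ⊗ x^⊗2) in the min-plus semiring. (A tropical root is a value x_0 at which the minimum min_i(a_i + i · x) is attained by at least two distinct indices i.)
Roots: {-4, -3}

Each tropical root is a break point of the lower envelope of the lines y = a_i + i · x (there are 3 lines, with slopes 0, 1, ..., 2). Only the lines that attain the minimum somewhere contribute to roots; other lines are dominated. Here the surviving (envelope) indices are i = 2, i = 1, i = 0.
Intersections between consecutive envelope lines give the roots: for adjacent envelope indices i < j the intersection is x = (a_i − a_j) / (j − i). Reading off the sorted break points: {-4, -3}.
Verification: at each break x_0, at least two indices attain the minimum of min_i(a_i + i · x_0).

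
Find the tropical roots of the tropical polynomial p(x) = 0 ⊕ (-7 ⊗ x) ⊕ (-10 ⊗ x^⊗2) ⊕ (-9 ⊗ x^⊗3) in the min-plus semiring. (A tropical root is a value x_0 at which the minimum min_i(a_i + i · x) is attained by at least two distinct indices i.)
Roots: {-1, 3, 7}

Each tropical root is a break point of the lower envelope of the lines y = a_i + i · x (there are 4 lines, with slopes 0, 1, ..., 3). Only the lines that attain the minimum somewhere contribute to roots; other lines are dominated. Here the surviving (envelope) indices are i = 3, i = 2, i = 1, i = 0.
Intersections between consecutive envelope lines give the roots: for adjacent envelope indices i < j the intersection is x = (a_i − a_j) / (j − i). Reading off the sorted break points: {-1, 3, 7}.
Verification: at each break x_0, at least two indices attain the minimum of min_i(a_i + i · x_0).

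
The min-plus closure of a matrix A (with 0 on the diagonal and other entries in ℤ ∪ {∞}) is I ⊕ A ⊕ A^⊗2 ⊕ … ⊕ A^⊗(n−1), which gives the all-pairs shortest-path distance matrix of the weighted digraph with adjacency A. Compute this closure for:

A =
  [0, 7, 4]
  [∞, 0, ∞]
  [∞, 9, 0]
Closure =
  [0, 7, 4]
  [∞, 0, ∞]
  [∞, 9, 0]

This is the Floyd-Warshall all-pairs shortest-path computation. For each intermediate vertex k = 0, 1, …, 2, update dist[i][j] ← min(dist[i][j], dist[i][k] + dist[k][j]). The final matrix gives, for each (i, j), the minimum total weight of any directed path from i to j (possibly empty when i = j).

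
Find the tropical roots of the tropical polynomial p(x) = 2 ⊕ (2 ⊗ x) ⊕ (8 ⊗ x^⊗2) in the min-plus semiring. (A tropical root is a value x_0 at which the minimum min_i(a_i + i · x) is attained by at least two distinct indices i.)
Roots: {-6, 0}

Each tropical root is a break point of the lower envelope of the lines y = a_i + i · x (there are 3 lines, with slopes 0, 1, ..., 2). Only the lines that attain the minimum somewhere contribute to roots; other lines are dominated. Here the surviving (envelope) indices are i = 2, i = 1, i = 0.
Intersections between consecutive envelope lines give the roots: for adjacent envelope indices i < j the intersection is x = (a_i − a_j) / (j − i). Reading off the sorted break points: {-6, 0}.
Verification: at each break x_0, at least two indices attain the minimum of min_i(a_i + i · x_0).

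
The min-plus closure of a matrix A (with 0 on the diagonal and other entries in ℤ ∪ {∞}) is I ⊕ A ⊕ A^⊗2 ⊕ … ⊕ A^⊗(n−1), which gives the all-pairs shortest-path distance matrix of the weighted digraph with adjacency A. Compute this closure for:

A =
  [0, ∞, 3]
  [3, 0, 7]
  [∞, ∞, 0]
Closure =
  [0, ∞, 3]
  [3, 0, 6]
  [∞, ∞, 0]

This is the Floyd-Warshall all-pairs shortest-path computation. For each intermediate vertex k = 0, 1, …, 2, update dist[i][j] ← min(dist[i][j], dist[i][k] + dist[k][j]). The final matrix gives, for each (i, j), the minimum total weight of any directed path from i to j (possibly empty when i = j).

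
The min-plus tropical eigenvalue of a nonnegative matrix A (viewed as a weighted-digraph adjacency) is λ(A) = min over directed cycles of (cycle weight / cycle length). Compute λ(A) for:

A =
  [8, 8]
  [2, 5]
λ(A) = 5

Enumerate directed cycles and compute their means (weight / length). Sample:
  cycle 0 → 0: weight = 8, length = 1, mean = 8/1 ≈ 8.000
  cycle 1 → 1: weight = 5, length = 1, mean = 5/1 ≈ 5.000
  cycle 0 → 1 → 0: weight = 10, length = 2, mean = 10/2 ≈ 5.000
  cycle 1 → 0 → 1: weight = 10, length = 2, mean = 10/2 ≈ 5.000
Minimum mean = 5.000, attained e.g. along the cycle 1 → 1 with weight 5 and length 1. So λ(A) = 5/1 = 5.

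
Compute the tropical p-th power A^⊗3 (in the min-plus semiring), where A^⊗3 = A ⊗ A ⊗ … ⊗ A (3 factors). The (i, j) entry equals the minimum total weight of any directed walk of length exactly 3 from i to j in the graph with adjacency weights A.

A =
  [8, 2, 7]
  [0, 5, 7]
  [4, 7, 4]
A^⊗3 =
  [7, 4, 9]
  [2, 7, 9]
  [6, 9, 12]

Each entry (A^⊗3)_ij equals the minimum over all length-3 walks i = v_0 → v_1 → … → v_3 = j of Σ_t A[v_t][v_{t+1}]. For example, for (i, j) = (0, 2) we minimise over 9 possible intermediate vertex sequences; the minimum is 9, attained along the walk 0 → 1 → 0 → 2.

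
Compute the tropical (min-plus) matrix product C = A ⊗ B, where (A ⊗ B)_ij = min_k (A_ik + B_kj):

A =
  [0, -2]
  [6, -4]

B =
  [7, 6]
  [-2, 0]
A ⊗ B =
  [-4, -2]
  [-6, -4]

Apply the min-plus product entry-by-entry:
  C[0][0] = min over k of (A[0][0] + B[0][0] = 0 + 7 = 7, A[0][1] + B[1][0] = -2 + -2 = -4) = -4 (attained at k = 1)
  C[0][1] = min over k of (A[0][0] + B[0][1] = 0 + 6 = 6, A[0][1] + B[1][1] = -2 + 0 = -2) = -2 (attained at k = 1)
  C[1][0] = min over k of (A[1][0] + B[0][0] = 6 + 7 = 13, A[1][1] + B[1][0] = -4 + -2 = -6) = -6 (attained at k = 1)
  C[1][1] = min over k of (A[1][0] + B[0][1] = 6 + 6 = 12, A[1][1] + B[1][1] = -4 + 0 = -4) = -4 (attained at k = 1)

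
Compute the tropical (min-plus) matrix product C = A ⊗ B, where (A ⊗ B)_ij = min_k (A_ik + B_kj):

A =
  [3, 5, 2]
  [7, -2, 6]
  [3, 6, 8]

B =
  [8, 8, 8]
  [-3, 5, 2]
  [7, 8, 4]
A ⊗ B =
  [2, 10, 6]
  [-5, 3, 0]
  [3, 11, 8]

Apply the min-plus product entry-by-entry:
  C[0][0] = min over k of (A[0][0] + B[0][0] = 3 + 8 = 11, A[0][1] + B[1][0] = 5 + -3 = 2, A[0][2] + B[2][0] = 2 + 7 = 9) = 2 (attained at k = 1)
  C[0][1] = min over k of (A[0][0] + B[0][1] = 3 + 8 = 11, A[0][1] + B[1][1] = 5 + 5 = 10, A[0][2] + B[2][1] = 2 + 8 = 10) = 10 (attained at k = 1)
  C[0][2] = min over k of (A[0][0] + B[0][2] = 3 + 8 = 11, A[0][1] + B[1][2] = 5 + 2 = 7, A[0][2] + B[2][2] = 2 + 4 = 6) = 6 (attained at k = 2)
  C[1][0] = min over k of (A[1][0] + B[0][0] = 7 + 8 = 15, A[1][1] + B[1][0] = -2 + -3 = -5, A[1][2] + B[2][0] = 6 + 7 = 13) = -5 (attained at k = 1)
  C[1][1] = min over k of (A[1][0] + B[0][1] = 7 + 8 = 15, A[1][1] + B[1][1] = -2 + 5 = 3, A[1][2] + B[2][1] = 6 + 8 = 14) = 3 (attained at k = 1)
  C[1][2] = min over k of (A[1][0] + B[0][2] = 7 + 8 = 15, A[1][1] + B[1][2] = -2 + 2 = 0, A[1][2] + B[2][2] = 6 + 4 = 10) = 0 (attained at k = 1)
  C[2][0] = min over k of (A[2][0] + B[0][0] = 3 + 8 = 11, A[2][1] + B[1][0] = 6 + -3 = 3, A[2][2] + B[2][0] = 8 + 7 = 15) = 3 (attained at k = 1)
  C[2][1] = min over k of (A[2][0] + B[0][1] = 3 + 8 = 11, A[2][1] + B[1][1] = 6 + 5 = 11, A[2][2] + B[2][1] = 8 + 8 = 16) = 11 (attained at k = 0)
  C[2][2] = min over k of (A[2][0] + B[0][2] = 3 + 8 = 11, A[2][1] + B[1][2] = 6 + 2 = 8, A[2][2] + B[2][2] = 8 + 4 = 12) = 8 (attained at k = 1)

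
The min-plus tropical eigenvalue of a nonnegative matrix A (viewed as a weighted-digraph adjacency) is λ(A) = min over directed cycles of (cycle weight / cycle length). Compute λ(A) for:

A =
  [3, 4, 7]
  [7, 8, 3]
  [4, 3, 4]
λ(A) = 3

Enumerate directed cycles and compute their means (weight / length). Sample:
  cycle 0 → 0: weight = 3, length = 1, mean = 3/1 ≈ 3.000
  cycle 1 → 1: weight = 8, length = 1, mean = 8/1 ≈ 8.000
  cycle 2 → 2: weight = 4, length = 1, mean = 4/1 ≈ 4.000
  cycle 0 → 1 → 0: weight = 11, length = 2, mean = 11/2 ≈ 5.500
  cycle 0 → 2 → 0: weight = 11, length = 2, mean = 11/2 ≈ 5.500
  cycle 1 → 0 → 1: weight = 11, length = 2, mean = 11/2 ≈ 5.500
Minimum mean = 3.000, attained e.g. along the cycle 0 → 0 with weight 3 and length 1. So λ(A) = 3/1 = 3.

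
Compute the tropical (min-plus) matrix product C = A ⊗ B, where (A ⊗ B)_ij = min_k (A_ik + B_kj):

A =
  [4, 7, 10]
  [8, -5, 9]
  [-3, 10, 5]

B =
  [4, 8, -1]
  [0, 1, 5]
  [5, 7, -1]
A ⊗ B =
  [7, 8, 3]
  [-5, -4, 0]
  [1, 5, -4]

Apply the min-plus product entry-by-entry:
  C[0][0] = min over k of (A[0][0] + B[0][0] = 4 + 4 = 8, A[0][1] + B[1][0] = 7 + 0 = 7, A[0][2] + B[2][0] = 10 + 5 = 15) = 7 (attained at k = 1)
  C[0][1] = min over k of (A[0][0] + B[0][1] = 4 + 8 = 12, A[0][1] + B[1][1] = 7 + 1 = 8, A[0][2] + B[2][1] = 10 + 7 = 17) = 8 (attained at k = 1)
  C[0][2] = min over k of (A[0][0] + B[0][2] = 4 + -1 = 3, A[0][1] + B[1][2] = 7 + 5 = 12, A[0][2] + B[2][2] = 10 + -1 = 9) = 3 (attained at k = 0)
  C[1][0] = min over k of (A[1][0] + B[0][0] = 8 + 4 = 12, A[1][1] + B[1][0] = -5 + 0 = -5, A[1][2] + B[2][0] = 9 + 5 = 14) = -5 (attained at k = 1)
  C[1][1] = min over k of (A[1][0] + B[0][1] = 8 + 8 = 16, A[1][1] + B[1][1] = -5 + 1 = -4, A[1][2] + B[2][1] = 9 + 7 = 16) = -4 (attained at k = 1)
  C[1][2] = min over k of (A[1][0] + B[0][2] = 8 + -1 = 7, A[1][1] + B[1][2] = -5 + 5 = 0, A[1][2] + B[2][2] = 9 + -1 = 8) = 0 (attained at k = 1)
  C[2][0] = min over k of (A[2][0] + B[0][0] = -3 + 4 = 1, A[2][1] + B[1][0] = 10 + 0 = 10, A[2][2] + B[2][0] = 5 + 5 = 10) = 1 (attained at k = 0)
  C[2][1] = min over k of (A[2][0] + B[0][1] = -3 + 8 = 5, A[2][1] + B[1][1] = 10 + 1 = 11, A[2][2] + B[2][1] = 5 + 7 = 12) = 5 (attained at k = 0)
  C[2][2] = min over k of (A[2][0] + B[0][2] = -3 + -1 = -4, A[2][1] + B[1][2] = 10 + 5 = 15, A[2][2] + B[2][2] = 5 + -1 = 4) = -4 (attained at k = 0)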